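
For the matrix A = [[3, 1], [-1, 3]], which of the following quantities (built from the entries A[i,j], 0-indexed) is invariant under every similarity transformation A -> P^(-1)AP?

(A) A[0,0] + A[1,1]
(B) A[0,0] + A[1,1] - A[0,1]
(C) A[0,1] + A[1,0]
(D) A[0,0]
A

A[0,0] + A[1,1] is the trace of A. By the cyclic property of the trace, tr(P^(-1)AP) = tr(APP^(-1)) = tr(A), so it is the same for every matrix similar to A.

The other combinations are not similarity invariants. For example, take P = [[1, -1], [0, 1]] (det P = 1), so P^(-1) = [[1, 1], [0, 1]] and
B = P^(-1)AP = [[2, 2], [-1, 4]].
Evaluating each option on A and on B:
(A) A[0,0] + A[1,1]: 6 for A, 6 for B -> unchanged
(B) A[0,0] + A[1,1] - A[0,1]: 5 for A, 4 for B -> changes
(C) A[0,1] + A[1,0]: 0 for A, 1 for B -> changes
(D) A[0,0]: 3 for A, 2 for B -> changes

Only (A) A[0,0] + A[1,1] = 6 survives (and it does so for every P, not just this one), so it is the invariant.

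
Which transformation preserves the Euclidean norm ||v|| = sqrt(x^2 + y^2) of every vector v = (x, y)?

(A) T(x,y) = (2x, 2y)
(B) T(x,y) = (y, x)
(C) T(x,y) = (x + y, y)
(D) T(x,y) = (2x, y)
B

A transformation preserves a norm if ||T(v)|| = ||v|| for every v; a single vector where the norm changes rules an option out.

(A) T(x,y) = (2x, 2y): v = (1, 0) has norm sqrt((1)^2 + (0)^2) = 1, but T(v) = (2, 0) has norm 2 -- not preserved.
(B) T(x,y) = (y, x): preserves the norm -- it is an orthogonal map (a rotation/reflection), and (y)^2 + (x)^2 simplifies to x^2 + y^2.
(C) T(x,y) = (x + y, y): v = (0, 1) has norm sqrt((0)^2 + (1)^2) = 1, but T(v) = (1, 1) has norm sqrt(2) -- not preserved.
(D) T(x,y) = (2x, y): v = (1, 0) has norm sqrt((1)^2 + (0)^2) = 1, but T(v) = (2, 0) has norm 2 -- not preserved.

Therefore the answer is (B).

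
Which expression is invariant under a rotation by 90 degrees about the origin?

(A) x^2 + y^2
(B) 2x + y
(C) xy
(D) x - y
A

A rotation by 90 degrees sends (x, y) to (-y, x).
Substitute the transformed coordinates into each option and compare with the original:
(A) x^2 + y^2  ->  (-y)^2 + (x)^2 = x^2 + y^2   [equals x^2 + y^2: invariant]
(B) 2x + y  ->  2(-y) + (x) = x - 2y   [differs from 2x + y: not invariant]
(C) xy  ->  (-y)(x) = -xy   [differs from xy: not invariant]
(D) x - y  ->  (-y) - (x) = -x - y   [differs from x - y: not invariant]

Only option (A), x^2 + y^2, is unchanged by the transformation.
Geometrically, x^2 + y^2 is the squared distance from the origin, which every rotation about the origin preserves.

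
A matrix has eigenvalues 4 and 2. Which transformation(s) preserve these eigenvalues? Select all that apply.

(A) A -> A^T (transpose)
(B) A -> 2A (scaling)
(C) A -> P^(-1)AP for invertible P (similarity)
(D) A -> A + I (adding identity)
A and C

Eigenvalues are preserved by:
1. Similarity transformations: A -> P^(-1)AP (same characteristic polynomial)
2. Transpose: A^T has the same eigenvalues as A

Eigenvalues are NOT preserved by:
- Adding identity: eigenvalues become 4+1, 2+1
- Scaling: eigenvalues become 8, 4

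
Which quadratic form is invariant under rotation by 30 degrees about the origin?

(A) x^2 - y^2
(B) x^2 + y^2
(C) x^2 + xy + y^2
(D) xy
B

Rotation by 30 degrees sends (x, y) to (sqrt(3)x/2 - y/2, x/2 + sqrt(3)y/2).
Substitute the transformed coordinates into each option and compare with the original:
(A) x^2 - y^2  ->  (sqrt(3)x/2 - y/2)^2 - (x/2 + sqrt(3)y/2)^2 = x^2/2 - sqrt(3)xy - y^2/2   [differs from x^2 - y^2: not invariant]
(B) x^2 + y^2  ->  (sqrt(3)x/2 - y/2)^2 + (x/2 + sqrt(3)y/2)^2 = x^2 + y^2   [equals x^2 + y^2: invariant]
(C) x^2 + xy + y^2  ->  (sqrt(3)x/2 - y/2)^2 + (sqrt(3)x/2 - y/2)(x/2 + sqrt(3)y/2) + (x/2 + sqrt(3)y/2)^2 = sqrt(3)x^2/4 + x^2 + xy/2 - sqrt(3)y^2/4 + y^2   [differs from x^2 + xy + y^2: not invariant]
(D) xy  ->  (sqrt(3)x/2 - y/2)(x/2 + sqrt(3)y/2) = sqrt(3)x^2/4 + xy/2 - sqrt(3)y^2/4   [differs from xy: not invariant]

Only option (B), x^2 + y^2, is unchanged by the transformation.
x^2 + y^2 is the squared distance from the origin, which rotations preserve.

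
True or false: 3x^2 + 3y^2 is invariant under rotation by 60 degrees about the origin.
True

Applying rotation by 60 degrees: x' = x*cos(60 degrees) - y*sin(60 degrees) = x/2 - sqrt(3)y/2, y' = x*sin(60 degrees) + y*cos(60 degrees) = sqrt(3)x/2 + y/2

Substituting into 3x^2 + 3y^2:
3(x/2 - sqrt(3)y/2)^2 + 3(sqrt(3)x/2 + y/2)^2
= 3x^2 + 3y^2

This equals the original expression 3x^2 + 3y^2, so it IS invariant.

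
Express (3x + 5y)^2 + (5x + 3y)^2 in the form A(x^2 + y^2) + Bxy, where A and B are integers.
34(x^2 + y^2) + 60xy

Expanding: (3x + 5y)^2 = 9x^2 + 30xy + 25y^2
(5x + 3y)^2 = 25x^2 + 30xy + 9y^2
Sum = (9+25)(x^2+y^2) + 60xy = 34(x^2 + y^2) + 60xy
This is symmetric in x and y.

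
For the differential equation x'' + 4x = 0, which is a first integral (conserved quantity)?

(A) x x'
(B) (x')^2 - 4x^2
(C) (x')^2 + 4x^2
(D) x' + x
C

A first integral I satisfies dI/dt = 0 along every solution. Differentiate each option and use the equation of motion:
(A) d/dt[x x'] = (x')^2 + x x'' = (x')^2 - 4x^2, not identically 0
(B) d/dt[(x')^2 - 4x^2] = 2x'x'' - 8x x' = -16x x', not identically 0
(C) d/dt[(x')^2 + 4x^2] = 2x'x'' + 8x x' = 2x'(-4x) + 8x x' = 0
(D) d/dt[x' + x] = x'' + x' = -4x + x', not identically 0

Only (C) has zero time-derivative. So the energy-like quantity (x')^2 + 4x^2 is the first integral.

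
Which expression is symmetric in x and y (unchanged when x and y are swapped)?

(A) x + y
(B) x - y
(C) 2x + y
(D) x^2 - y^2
A

A symmetric expression is unchanged when the variables are permuted; here the transformation to test is the swap (x, y) -> (y, x).
Substitute the transformed coordinates into each option and compare with the original:
(A) x + y  ->  (y) + (x) = x + y   [equals x + y: invariant]
(B) x - y  ->  (y) - (x) = -x + y   [differs from x - y: not invariant]
(C) 2x + y  ->  2(y) + (x) = x + 2y   [differs from 2x + y: not invariant]
(D) x^2 - y^2  ->  (y)^2 - (x)^2 = -x^2 + y^2   [differs from x^2 - y^2: not invariant]

Only option (A), x + y, is unchanged by the transformation.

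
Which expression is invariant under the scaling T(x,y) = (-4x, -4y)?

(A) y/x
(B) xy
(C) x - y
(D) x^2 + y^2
A

Under the uniform scaling T(x,y) = (-4x, -4y):
Substitute the transformed coordinates into each option and compare with the original:
(A) y/x  ->  (-4y)/(-4x) = y/x   [equals y/x: invariant]
(B) xy  ->  (-4x)(-4y) = 16xy   [differs from xy: not invariant]
(C) x - y  ->  (-4x) - (-4y) = -4x + 4y   [differs from x - y: not invariant]
(D) x^2 + y^2  ->  (-4x)^2 + (-4y)^2 = 16x^2 + 16y^2   [differs from x^2 + y^2: not invariant]

Only option (A), y/x, is unchanged by the transformation.
The common factor -4 cancels in a ratio of coordinates, while sums, products and sums of squares pick up factors of -4 or 16.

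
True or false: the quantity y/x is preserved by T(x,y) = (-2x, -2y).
True

Substitute T(x,y) = (-2x, -2y) into the expression and compare with the original.

Original: y/x
After applying T: (-2y)/(-2x) = y/x

This is identical to the original y/x, so the expression is invariant.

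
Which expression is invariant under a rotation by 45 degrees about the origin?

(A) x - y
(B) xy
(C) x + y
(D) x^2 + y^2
D

A rotation by 45 degrees sends (x, y) to (sqrt(2)x/2 - sqrt(2)y/2, sqrt(2)x/2 + sqrt(2)y/2).
Substitute the transformed coordinates into each option and compare with the original:
(A) x - y  ->  (sqrt(2)x/2 - sqrt(2)y/2) - (sqrt(2)x/2 + sqrt(2)y/2) = -sqrt(2)y   [differs from x - y: not invariant]
(B) xy  ->  (sqrt(2)x/2 - sqrt(2)y/2)(sqrt(2)x/2 + sqrt(2)y/2) = x^2/2 - y^2/2   [differs from xy: not invariant]
(C) x + y  ->  (sqrt(2)x/2 - sqrt(2)y/2) + (sqrt(2)x/2 + sqrt(2)y/2) = sqrt(2)x   [differs from x + y: not invariant]
(D) x^2 + y^2  ->  (sqrt(2)x/2 - sqrt(2)y/2)^2 + (sqrt(2)x/2 + sqrt(2)y/2)^2 = x^2 + y^2   [equals x^2 + y^2: invariant]

Only option (D), x^2 + y^2, is unchanged by the transformation.
Geometrically, x^2 + y^2 is the squared distance from the origin, which every rotation about the origin preserves.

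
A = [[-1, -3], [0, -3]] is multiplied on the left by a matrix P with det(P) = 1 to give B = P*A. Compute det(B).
3

By the multiplicative property of determinants, det(B) = det(P*A) = det(P) * det(A) = det(A),
so the determinant is invariant under multiplication by any determinant-1 matrix; we just need det(A).

det(A) = (-1)(-3) - (-3)(0) = 3 - 0 = 3

Therefore det(B) = 1 * 3 = 3.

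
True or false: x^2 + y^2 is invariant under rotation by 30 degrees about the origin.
True

Applying rotation by 30 degrees: x' = x*cos(30 degrees) - y*sin(30 degrees) = sqrt(3)x/2 - y/2, y' = x*sin(30 degrees) + y*cos(30 degrees) = x/2 + sqrt(3)y/2

Substituting into x^2 + y^2:
(sqrt(3)x/2 - y/2)^2 + (x/2 + sqrt(3)y/2)^2
= x^2 + y^2

This equals the original expression x^2 + y^2, so it IS invariant.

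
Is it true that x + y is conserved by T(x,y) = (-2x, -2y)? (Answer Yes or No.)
No

Substitute T(x,y) = (-2x, -2y) into the expression and compare with the original.

Original: x + y
After applying T: (-2x) + (-2y) = -2x - 2y

This differs from the original x + y (difference: -3x - 3y), so the expression is NOT invariant.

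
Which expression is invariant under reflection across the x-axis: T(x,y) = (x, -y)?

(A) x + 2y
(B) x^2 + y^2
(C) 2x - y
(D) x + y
B

The map is reflection across the x-axis: T(x,y) = (x, -y).
Substitute the transformed coordinates into each option and compare with the original:
(A) x + 2y  ->  (x) + 2(-y) = x - 2y   [differs from x + 2y: not invariant]
(B) x^2 + y^2  ->  (x)^2 + (-y)^2 = x^2 + y^2   [equals x^2 + y^2: invariant]
(C) 2x - y  ->  2(x) - (-y) = 2x + y   [differs from 2x - y: not invariant]
(D) x + y  ->  (x) + (-y) = x - y   [differs from x + y: not invariant]

Only option (B), x^2 + y^2, is unchanged by the transformation.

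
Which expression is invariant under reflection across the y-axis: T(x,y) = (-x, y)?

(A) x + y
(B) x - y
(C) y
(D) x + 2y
C

The map is reflection across the y-axis: T(x,y) = (-x, y).
Substitute the transformed coordinates into each option and compare with the original:
(A) x + y  ->  (-x) + (y) = -x + y   [differs from x + y: not invariant]
(B) x - y  ->  (-x) - (y) = -x - y   [differs from x - y: not invariant]
(C) y  ->  (y) = y   [equals y: invariant]
(D) x + 2y  ->  (-x) + 2(y) = -x + 2y   [differs from x + 2y: not invariant]

Only option (C), y, is unchanged by the transformation.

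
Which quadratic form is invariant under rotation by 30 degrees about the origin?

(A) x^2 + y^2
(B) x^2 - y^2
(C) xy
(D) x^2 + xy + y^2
A

Rotation by 30 degrees sends (x, y) to (sqrt(3)x/2 - y/2, x/2 + sqrt(3)y/2).
Substitute the transformed coordinates into each option and compare with the original:
(A) x^2 + y^2  ->  (sqrt(3)x/2 - y/2)^2 + (x/2 + sqrt(3)y/2)^2 = x^2 + y^2   [equals x^2 + y^2: invariant]
(B) x^2 - y^2  ->  (sqrt(3)x/2 - y/2)^2 - (x/2 + sqrt(3)y/2)^2 = x^2/2 - sqrt(3)xy - y^2/2   [differs from x^2 - y^2: not invariant]
(C) xy  ->  (sqrt(3)x/2 - y/2)(x/2 + sqrt(3)y/2) = sqrt(3)x^2/4 + xy/2 - sqrt(3)y^2/4   [differs from xy: not invariant]
(D) x^2 + xy + y^2  ->  (sqrt(3)x/2 - y/2)^2 + (sqrt(3)x/2 - y/2)(x/2 + sqrt(3)y/2) + (x/2 + sqrt(3)y/2)^2 = sqrt(3)x^2/4 + x^2 + xy/2 - sqrt(3)y^2/4 + y^2   [differs from x^2 + xy + y^2: not invariant]

Only option (A), x^2 + y^2, is unchanged by the transformation.
x^2 + y^2 is the squared distance from the origin, which rotations preserve.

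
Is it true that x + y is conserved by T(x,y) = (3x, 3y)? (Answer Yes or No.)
No

Substitute T(x,y) = (3x, 3y) into the expression and compare with the original.

Original: x + y
After applying T: (3x) + (3y) = 3x + 3y

This differs from the original x + y (difference: 2x + 2y), so the expression is NOT invariant.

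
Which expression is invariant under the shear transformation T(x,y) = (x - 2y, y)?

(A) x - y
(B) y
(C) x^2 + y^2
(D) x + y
B

Under the shear T(x,y) = (x - 2y, y):
Substitute the transformed coordinates into each option and compare with the original:
(A) x - y  ->  (x - 2y) - (y) = x - 3y   [differs from x - y: not invariant]
(B) y  ->  (y) = y   [equals y: invariant]
(C) x^2 + y^2  ->  (x - 2y)^2 + (y)^2 = x^2 - 4xy + 5y^2   [differs from x^2 + y^2: not invariant]
(D) x + y  ->  (x - 2y) + (y) = x - y   [differs from x + y: not invariant]

Only option (B), y, is unchanged by the transformation.
A horizontal shear moves points parallel to the x-axis, so the y-coordinate (and any function of y alone) is unchanged.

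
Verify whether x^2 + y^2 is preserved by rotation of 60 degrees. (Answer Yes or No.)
Yes

Applying rotation by 60 degrees: x' = x*cos(60 degrees) - y*sin(60 degrees) = x/2 - sqrt(3)y/2, y' = x*sin(60 degrees) + y*cos(60 degrees) = sqrt(3)x/2 + y/2

Substituting into x^2 + y^2:
(x/2 - sqrt(3)y/2)^2 + (sqrt(3)x/2 + y/2)^2
= x^2 + y^2

This equals the original expression x^2 + y^2, so it IS invariant.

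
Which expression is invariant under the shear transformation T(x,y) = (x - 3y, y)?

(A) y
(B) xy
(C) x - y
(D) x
A

Under the shear T(x,y) = (x - 3y, y):
Substitute the transformed coordinates into each option and compare with the original:
(A) y  ->  (y) = y   [equals y: invariant]
(B) xy  ->  (x - 3y)(y) = xy - 3y^2   [differs from xy: not invariant]
(C) x - y  ->  (x - 3y) - (y) = x - 4y   [differs from x - y: not invariant]
(D) x  ->  (x - 3y) = x - 3y   [differs from x: not invariant]

Only option (A), y, is unchanged by the transformation.
A horizontal shear moves points parallel to the x-axis, so the y-coordinate (and any function of y alone) is unchanged.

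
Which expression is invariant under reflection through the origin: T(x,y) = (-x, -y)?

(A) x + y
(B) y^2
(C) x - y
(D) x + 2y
B

The map is reflection through the origin: T(x,y) = (-x, -y).
Substitute the transformed coordinates into each option and compare with the original:
(A) x + y  ->  (-x) + (-y) = -x - y   [differs from x + y: not invariant]
(B) y^2  ->  (-y)^2 = y^2   [equals y^2: invariant]
(C) x - y  ->  (-x) - (-y) = -x + y   [differs from x - y: not invariant]
(D) x + 2y  ->  (-x) + 2(-y) = -x - 2y   [differs from x + 2y: not invariant]

Only option (B), y^2, is unchanged by the transformation.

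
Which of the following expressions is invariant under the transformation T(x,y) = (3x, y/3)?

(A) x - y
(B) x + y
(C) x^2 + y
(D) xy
D

An expression E(x,y) is invariant under T if E(T(x,y)) = E(x,y). Here T(x,y) = (3x, y/3).
Substitute the transformed coordinates into each option and compare with the original:
(A) x - y  ->  (3x) - (y/3) = 3x - y/3   [differs from x - y: not invariant]
(B) x + y  ->  (3x) + (y/3) = 3x + y/3   [differs from x + y: not invariant]
(C) x^2 + y  ->  (3x)^2 + (y/3) = 9x^2 + y/3   [differs from x^2 + y: not invariant]
(D) xy  ->  (3x)(y/3) = xy   [equals xy: invariant]

Only option (D), xy, is unchanged by the transformation.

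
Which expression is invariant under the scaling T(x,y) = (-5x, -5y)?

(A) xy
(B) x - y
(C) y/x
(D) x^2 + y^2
C

Under the uniform scaling T(x,y) = (-5x, -5y):
Substitute the transformed coordinates into each option and compare with the original:
(A) xy  ->  (-5x)(-5y) = 25xy   [differs from xy: not invariant]
(B) x - y  ->  (-5x) - (-5y) = -5x + 5y   [differs from x - y: not invariant]
(C) y/x  ->  (-5y)/(-5x) = y/x   [equals y/x: invariant]
(D) x^2 + y^2  ->  (-5x)^2 + (-5y)^2 = 25x^2 + 25y^2   [differs from x^2 + y^2: not invariant]

Only option (C), y/x, is unchanged by the transformation.
The common factor -5 cancels in a ratio of coordinates, while sums, products and sums of squares pick up factors of -5 or 25.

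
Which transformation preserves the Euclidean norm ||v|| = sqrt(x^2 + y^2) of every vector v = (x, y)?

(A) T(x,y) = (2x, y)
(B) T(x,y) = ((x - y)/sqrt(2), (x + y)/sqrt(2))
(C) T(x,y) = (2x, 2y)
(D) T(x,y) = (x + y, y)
B

A transformation preserves a norm if ||T(v)|| = ||v|| for every v; a single vector where the norm changes rules an option out.

(A) T(x,y) = (2x, y): v = (1, 0) has norm sqrt((1)^2 + (0)^2) = 1, but T(v) = (2, 0) has norm 2 -- not preserved.
(B) T(x,y) = ((x - y)/sqrt(2), (x + y)/sqrt(2)): preserves the norm -- it is an orthogonal map (a rotation/reflection), and (sqrt(2)(x - y)/2)^2 + (sqrt(2)(x + y)/2)^2 simplifies to x^2 + y^2.
(C) T(x,y) = (2x, 2y): v = (1, 0) has norm sqrt((1)^2 + (0)^2) = 1, but T(v) = (2, 0) has norm 2 -- not preserved.
(D) T(x,y) = (x + y, y): v = (0, 1) has norm sqrt((0)^2 + (1)^2) = 1, but T(v) = (1, 1) has norm sqrt(2) -- not preserved.

Therefore the answer is (B).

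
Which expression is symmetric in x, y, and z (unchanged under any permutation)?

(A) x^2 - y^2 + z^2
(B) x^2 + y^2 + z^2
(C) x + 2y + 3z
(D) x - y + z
B

A symmetric expression is unchanged when the variables are permuted; here the transformation to test is the swap (x, y) -> (y, x).
A symmetric expression must survive every permutation; the single swap x <-> y already eliminates the distractors, and the keyed expression is also unchanged by x <-> z and y <-> z (each variable enters it in exactly the same way).
Substitute the transformed coordinates into each option and compare with the original:
(A) x^2 - y^2 + z^2  ->  (y)^2 - (x)^2 + z^2 = -x^2 + y^2 + z^2   [differs from x^2 - y^2 + z^2: not invariant]
(B) x^2 + y^2 + z^2  ->  (y)^2 + (x)^2 + z^2 = x^2 + y^2 + z^2   [equals x^2 + y^2 + z^2: invariant]
(C) x + 2y + 3z  ->  (y) + 2(x) + 3z = 2x + y + 3z   [differs from x + 2y + 3z: not invariant]
(D) x - y + z  ->  (y) - (x) + z = -x + y + z   [differs from x - y + z: not invariant]

Only option (B), x^2 + y^2 + z^2, is unchanged by the transformation.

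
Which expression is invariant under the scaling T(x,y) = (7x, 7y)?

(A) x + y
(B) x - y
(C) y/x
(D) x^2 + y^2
C

Under the uniform scaling T(x,y) = (7x, 7y):
Substitute the transformed coordinates into each option and compare with the original:
(A) x + y  ->  (7x) + (7y) = 7x + 7y   [differs from x + y: not invariant]
(B) x - y  ->  (7x) - (7y) = 7x - 7y   [differs from x - y: not invariant]
(C) y/x  ->  (7y)/(7x) = y/x   [equals y/x: invariant]
(D) x^2 + y^2  ->  (7x)^2 + (7y)^2 = 49x^2 + 49y^2   [differs from x^2 + y^2: not invariant]

Only option (C), y/x, is unchanged by the transformation.
The common factor 7 cancels in a ratio of coordinates, while sums, products and sums of squares pick up factors of 7 or 49.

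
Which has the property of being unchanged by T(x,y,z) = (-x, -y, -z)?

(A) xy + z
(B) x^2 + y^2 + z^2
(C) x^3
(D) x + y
B

Apply T(x,y,z) = (-x, -y, -z) to each option, i.e. replace (x, y, z) by the transformed coordinates.
Substitute the transformed coordinates into each option and compare with the original:
(A) xy + z  ->  (-x)(-y) + (-z) = xy - z   [differs from xy + z: not invariant]
(B) x^2 + y^2 + z^2  ->  (-x)^2 + (-y)^2 + (-z)^2 = x^2 + y^2 + z^2   [equals x^2 + y^2 + z^2: invariant]
(C) x^3  ->  (-x)^3 = -x^3   [differs from x^3: not invariant]
(D) x + y  ->  (-x) + (-y) = -x - y   [differs from x + y: not invariant]

Only option (B), x^2 + y^2 + z^2, is unchanged by the transformation.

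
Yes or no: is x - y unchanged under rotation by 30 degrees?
No

Applying rotation by 30 degrees: x' = x*cos(30 degrees) - y*sin(30 degrees) = sqrt(3)x/2 - y/2, y' = x*sin(30 degrees) + y*cos(30 degrees) = x/2 + sqrt(3)y/2

Substituting into x - y:
(sqrt(3)x/2 - y/2) - (x/2 + sqrt(3)y/2)
= -x/2 + sqrt(3)x/2 - sqrt(3)y/2 - y/2

This differs from the original expression x - y, so it is NOT invariant.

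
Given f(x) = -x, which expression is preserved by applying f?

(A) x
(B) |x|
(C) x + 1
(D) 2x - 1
B

For f(x) = -x:
Applying f replaces x by -x. Since |-x| = |x|, the absolute value is unchanged by f, whereas x -> -x, 2x - 1 -> -2x - 1 and x + 1 -> -x + 1 all change.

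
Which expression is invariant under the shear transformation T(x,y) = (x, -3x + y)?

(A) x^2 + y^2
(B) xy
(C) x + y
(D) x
D

Under the shear T(x,y) = (x, -3x + y):
Substitute the transformed coordinates into each option and compare with the original:
(A) x^2 + y^2  ->  (x)^2 + (-3x + y)^2 = 10x^2 - 6xy + y^2   [differs from x^2 + y^2: not invariant]
(B) xy  ->  (x)(-3x + y) = -3x^2 + xy   [differs from xy: not invariant]
(C) x + y  ->  (x) + (-3x + y) = -2x + y   [differs from x + y: not invariant]
(D) x  ->  (x) = x   [equals x: invariant]

Only option (D), x, is unchanged by the transformation.
A vertical shear moves points parallel to the y-axis, so the x-coordinate (and any function of x alone) is unchanged.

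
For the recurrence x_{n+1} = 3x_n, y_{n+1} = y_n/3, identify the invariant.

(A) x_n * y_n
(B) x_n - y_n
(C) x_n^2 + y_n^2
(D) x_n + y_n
A

For the recurrence x_{n+1} = 3x_n, y_{n+1} = y_n/3:

x_{n+1} * y_{n+1} = (3x_n) * (y_n/3) = x_n * y_n
The product is conserved.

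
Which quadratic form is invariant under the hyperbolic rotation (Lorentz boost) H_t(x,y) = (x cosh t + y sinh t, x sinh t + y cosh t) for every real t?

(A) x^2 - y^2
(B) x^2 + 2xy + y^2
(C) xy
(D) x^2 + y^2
A

Write x' = x cosh t + y sinh t, y' = x sinh t + y cosh t and substitute into each option:
(A) x^2 - y^2: (x cosh t + y sinh t)^2 - (x sinh t + y cosh t)^2 = x^2(cosh^2 t - sinh^2 t) + 2xy(cosh t sinh t - sinh t cosh t) + y^2(sinh^2 t - cosh^2 t) = x^2 - y^2   [invariant, using cosh^2 t - sinh^2 t = 1]
(B) x^2 + 2xy + y^2: (x' + y')^2 with x' + y' = (x + y)(cosh t + sinh t) = (x + y)e^t, so it becomes (x + y)^2 e^(2t)   [not invariant for t != 0]
(C) xy: (x cosh t + y sinh t)(x sinh t + y cosh t) = xy(cosh^2 t + sinh^2 t) + (x^2 + y^2) sinh t cosh t = xy cosh 2t + (x^2 + y^2)(sinh 2t)/2   [not invariant for t != 0]
(D) x^2 + y^2: (x cosh t + y sinh t)^2 + (x sinh t + y cosh t)^2 = (x^2 + y^2)(cosh^2 t + sinh^2 t) + 4xy sinh t cosh t = (x^2 + y^2) cosh 2t + 2xy sinh 2t   [not invariant for t != 0]

Only (A) x^2 - y^2 is unchanged; it is the Minkowski form preserved by Lorentz boosts, just as x^2 + y^2 is preserved by ordinary rotations.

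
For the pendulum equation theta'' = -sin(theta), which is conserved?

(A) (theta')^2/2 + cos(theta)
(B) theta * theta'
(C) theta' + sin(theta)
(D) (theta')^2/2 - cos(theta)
D

A first integral I satisfies dI/dt = 0 along every solution. Differentiate each option and use the equation of motion:
(A) d/dt[(theta')^2/2 + cos(theta)] = theta' theta'' - sin(theta) theta' = -2 theta' sin(theta), not identically 0
(B) d/dt[theta * theta'] = (theta')^2 + theta theta'' = (theta')^2 - theta sin(theta), not identically 0
(C) d/dt[theta' + sin(theta)] = theta'' + cos(theta) theta' = -sin(theta) + theta' cos(theta), not identically 0
(D) d/dt[(theta')^2/2 - cos(theta)] = theta' theta'' + sin(theta) theta' = theta'(-sin(theta)) + theta' sin(theta) = 0

Only (D) has zero time-derivative. This is the total energy: kinetic (theta')^2/2 plus potential -cos(theta).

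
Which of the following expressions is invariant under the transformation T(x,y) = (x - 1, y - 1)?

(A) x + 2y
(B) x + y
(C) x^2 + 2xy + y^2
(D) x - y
D

An expression E(x,y) is invariant under T if E(T(x,y)) = E(x,y). Here T(x,y) = (x - 1, y - 1).
Substitute the transformed coordinates into each option and compare with the original:
(A) x + 2y  ->  (x - 1) + 2(y - 1) = x + 2y - 3   [differs from x + 2y: not invariant]
(B) x + y  ->  (x - 1) + (y - 1) = x + y - 2   [differs from x + y: not invariant]
(C) x^2 + 2xy + y^2  ->  (x - 1)^2 + 2(x - 1)(y - 1) + (y - 1)^2 = x^2 + 2xy - 4x + y^2 - 4y + 4   [differs from x^2 + 2xy + y^2: not invariant]
(D) x - y  ->  (x - 1) - (y - 1) = x - y   [equals x - y: invariant]

Only option (D), x - y, is unchanged by the transformation.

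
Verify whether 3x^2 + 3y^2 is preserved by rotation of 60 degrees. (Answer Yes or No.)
Yes

Applying rotation by 60 degrees: x' = x*cos(60 degrees) - y*sin(60 degrees) = x/2 - sqrt(3)y/2, y' = x*sin(60 degrees) + y*cos(60 degrees) = sqrt(3)x/2 + y/2

Substituting into 3x^2 + 3y^2:
3(x/2 - sqrt(3)y/2)^2 + 3(sqrt(3)x/2 + y/2)^2
= 3x^2 + 3y^2

This equals the original expression 3x^2 + 3y^2, so it IS invariant.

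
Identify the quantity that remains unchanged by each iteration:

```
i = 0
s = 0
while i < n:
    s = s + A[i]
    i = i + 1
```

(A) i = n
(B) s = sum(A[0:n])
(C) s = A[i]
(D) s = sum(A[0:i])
D

A loop invariant must hold before the first iteration and be re-established by every execution of the body.

(D) s = sum(A[0:i]): Initially i = 0 and s = 0 = sum of the empty slice A[0:0]. If s = sum(A[0:i]) holds at the top of an iteration, the body sets s to sum(A[0:i]) + A[i] = sum(A[0:i+1]) and then i to i+1, so s = sum(A[0:i]) holds again. At exit i = n, giving s = sum(A[0:n]).

The other options fail:
(A) i = n: false initially (i = 0); it is the exit condition, not an invariant.
(B) s = sum(A[0:n]): false before the loop (s = 0, not the full sum) -- it only becomes true at exit.
(C) s = A[i]: after the first iteration s = A[0] but i = 1, so s = A[i] compares s with the wrong element (and fails in general).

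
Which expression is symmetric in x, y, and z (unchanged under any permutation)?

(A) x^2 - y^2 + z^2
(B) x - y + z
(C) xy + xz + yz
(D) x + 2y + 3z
C

A symmetric expression is unchanged when the variables are permuted; here the transformation to test is the swap (x, y) -> (y, x).
A symmetric expression must survive every permutation; the single swap x <-> y already eliminates the distractors, and the keyed expression is also unchanged by x <-> z and y <-> z (each variable enters it in exactly the same way).
Substitute the transformed coordinates into each option and compare with the original:
(A) x^2 - y^2 + z^2  ->  (y)^2 - (x)^2 + z^2 = -x^2 + y^2 + z^2   [differs from x^2 - y^2 + z^2: not invariant]
(B) x - y + z  ->  (y) - (x) + z = -x + y + z   [differs from x - y + z: not invariant]
(C) xy + xz + yz  ->  (y)(x) + (y)z + (x)z = xy + xz + yz   [equals xy + xz + yz: invariant]
(D) x + 2y + 3z  ->  (y) + 2(x) + 3z = 2x + y + 3z   [differs from x + 2y + 3z: not invariant]

Only option (C), xy + xz + yz, is unchanged by the transformation.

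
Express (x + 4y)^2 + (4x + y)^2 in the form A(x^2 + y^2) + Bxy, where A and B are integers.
17(x^2 + y^2) + 16xy

Expanding: (x + 4y)^2 = x^2 + 8xy + 16y^2
(4x + y)^2 = 16x^2 + 8xy + y^2
Sum = (1+16)(x^2+y^2) + 16xy = 17(x^2 + y^2) + 16xy
This is symmetric in x and y.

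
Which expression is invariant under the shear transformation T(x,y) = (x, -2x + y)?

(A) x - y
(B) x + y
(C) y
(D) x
D

Under the shear T(x,y) = (x, -2x + y):
Substitute the transformed coordinates into each option and compare with the original:
(A) x - y  ->  (x) - (-2x + y) = 3x - y   [differs from x - y: not invariant]
(B) x + y  ->  (x) + (-2x + y) = -x + y   [differs from x + y: not invariant]
(C) y  ->  (-2x + y) = -2x + y   [differs from y: not invariant]
(D) x  ->  (x) = x   [equals x: invariant]

Only option (D), x, is unchanged by the transformation.
A vertical shear moves points parallel to the y-axis, so the x-coordinate (and any function of x alone) is unchanged.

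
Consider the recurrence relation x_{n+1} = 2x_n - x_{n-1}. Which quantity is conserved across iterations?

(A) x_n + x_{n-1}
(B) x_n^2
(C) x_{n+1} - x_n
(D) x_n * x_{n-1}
C

For the recurrence x_{n+1} = 2x_n - x_{n-1}:

If x_{n+1} = 2x_n - x_{n-1}, then:
x_{n+1} - x_n = x_n - x_{n-1}
The first difference is constant throughout the sequence.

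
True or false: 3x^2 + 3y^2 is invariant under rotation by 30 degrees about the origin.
True

Applying rotation by 30 degrees: x' = x*cos(30 degrees) - y*sin(30 degrees) = sqrt(3)x/2 - y/2, y' = x*sin(30 degrees) + y*cos(30 degrees) = x/2 + sqrt(3)y/2

Substituting into 3x^2 + 3y^2:
3(sqrt(3)x/2 - y/2)^2 + 3(x/2 + sqrt(3)y/2)^2
= 3x^2 + 3y^2

This equals the original expression 3x^2 + 3y^2, so it IS invariant.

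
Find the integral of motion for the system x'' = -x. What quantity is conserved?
E = (x')^2 + x^2

Multiply the equation by x':
x' * x'' = -x * x'
The left side is d/dt[(x')^2/2] and the right side is d/dt[-x^2/2], so
d/dt[(x')^2/2 + x^2/2] = 0, i.e. (x')^2/2 + x^2/2 = constant.
Multiplying by 2, the integral of motion is E = (x')^2 + x^2.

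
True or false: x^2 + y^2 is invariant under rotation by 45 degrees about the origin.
True

Applying rotation by 45 degrees: x' = x*cos(45 degrees) - y*sin(45 degrees) = sqrt(2)x/2 - sqrt(2)y/2, y' = x*sin(45 degrees) + y*cos(45 degrees) = sqrt(2)x/2 + sqrt(2)y/2

Substituting into x^2 + y^2:
(sqrt(2)x/2 - sqrt(2)y/2)^2 + (sqrt(2)x/2 + sqrt(2)y/2)^2
= x^2 + y^2

This equals the original expression x^2 + y^2, so it IS invariant.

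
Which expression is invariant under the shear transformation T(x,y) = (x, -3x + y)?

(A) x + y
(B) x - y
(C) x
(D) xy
C

Under the shear T(x,y) = (x, -3x + y):
Substitute the transformed coordinates into each option and compare with the original:
(A) x + y  ->  (x) + (-3x + y) = -2x + y   [differs from x + y: not invariant]
(B) x - y  ->  (x) - (-3x + y) = 4x - y   [differs from x - y: not invariant]
(C) x  ->  (x) = x   [equals x: invariant]
(D) xy  ->  (x)(-3x + y) = -3x^2 + xy   [differs from xy: not invariant]

Only option (C), x, is unchanged by the transformation.
A vertical shear moves points parallel to the y-axis, so the x-coordinate (and any function of x alone) is unchanged.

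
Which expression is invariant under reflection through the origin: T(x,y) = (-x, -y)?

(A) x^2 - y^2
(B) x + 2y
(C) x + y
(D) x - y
A

The map is reflection through the origin: T(x,y) = (-x, -y).
Substitute the transformed coordinates into each option and compare with the original:
(A) x^2 - y^2  ->  (-x)^2 - (-y)^2 = x^2 - y^2   [equals x^2 - y^2: invariant]
(B) x + 2y  ->  (-x) + 2(-y) = -x - 2y   [differs from x + 2y: not invariant]
(C) x + y  ->  (-x) + (-y) = -x - y   [differs from x + y: not invariant]
(D) x - y  ->  (-x) - (-y) = -x + y   [differs from x - y: not invariant]

Only option (A), x^2 - y^2, is unchanged by the transformation.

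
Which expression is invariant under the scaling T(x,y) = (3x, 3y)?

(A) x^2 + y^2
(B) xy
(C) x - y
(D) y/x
D

Under the uniform scaling T(x,y) = (3x, 3y):
Substitute the transformed coordinates into each option and compare with the original:
(A) x^2 + y^2  ->  (3x)^2 + (3y)^2 = 9x^2 + 9y^2   [differs from x^2 + y^2: not invariant]
(B) xy  ->  (3x)(3y) = 9xy   [differs from xy: not invariant]
(C) x - y  ->  (3x) - (3y) = 3x - 3y   [differs from x - y: not invariant]
(D) y/x  ->  (3y)/(3x) = y/x   [equals y/x: invariant]

Only option (D), y/x, is unchanged by the transformation.
The common factor 3 cancels in a ratio of coordinates, while sums, products and sums of squares pick up factors of 3 or 9.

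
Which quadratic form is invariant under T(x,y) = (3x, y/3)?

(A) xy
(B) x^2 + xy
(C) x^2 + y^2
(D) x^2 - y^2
A

T multiplies x by 3 and divides y by 3.
Substitute the transformed coordinates into each option and compare with the original:
(A) xy  ->  (3x)(y/3) = xy   [equals xy: invariant]
(B) x^2 + xy  ->  (3x)^2 + (3x)(y/3) = 9x^2 + xy   [differs from x^2 + xy: not invariant]
(C) x^2 + y^2  ->  (3x)^2 + (y/3)^2 = 9x^2 + y^2/9   [differs from x^2 + y^2: not invariant]
(D) x^2 - y^2  ->  (3x)^2 - (y/3)^2 = 9x^2 - y^2/9   [differs from x^2 - y^2: not invariant]

Only option (A), xy, is unchanged by the transformation.
The factors 3 and 1/3 cancel only in the pure product xy.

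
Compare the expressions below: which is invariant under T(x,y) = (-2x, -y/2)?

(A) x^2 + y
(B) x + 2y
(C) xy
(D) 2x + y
C

An expression E(x,y) is invariant under T if E(T(x,y)) = E(x,y). Here T(x,y) = (-2x, -y/2).
Substitute the transformed coordinates into each option and compare with the original:
(A) x^2 + y  ->  (-2x)^2 + (-y/2) = 4x^2 - y/2   [differs from x^2 + y: not invariant]
(B) x + 2y  ->  (-2x) + 2(-y/2) = -2x - y   [differs from x + 2y: not invariant]
(C) xy  ->  (-2x)(-y/2) = xy   [equals xy: invariant]
(D) 2x + y  ->  2(-2x) + (-y/2) = -4x - y/2   [differs from 2x + y: not invariant]

Only option (C), xy, is unchanged by the transformation.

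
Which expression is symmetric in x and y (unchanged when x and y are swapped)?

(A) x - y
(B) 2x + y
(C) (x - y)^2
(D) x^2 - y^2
C

A symmetric expression is unchanged when the variables are permuted; here the transformation to test is the swap (x, y) -> (y, x).
Substitute the transformed coordinates into each option and compare with the original:
(A) x - y  ->  (y) - (x) = -x + y   [differs from x - y: not invariant]
(B) 2x + y  ->  2(y) + (x) = x + 2y   [differs from 2x + y: not invariant]
(C) (x - y)^2  ->  ((y) - (x))^2 = x^2 - 2xy + y^2   [equals (x - y)^2: invariant]
(D) x^2 - y^2  ->  (y)^2 - (x)^2 = -x^2 + y^2   [differs from x^2 - y^2: not invariant]

Only option (C), (x - y)^2, is unchanged by the transformation.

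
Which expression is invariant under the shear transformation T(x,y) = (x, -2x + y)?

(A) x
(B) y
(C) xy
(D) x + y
A

Under the shear T(x,y) = (x, -2x + y):
Substitute the transformed coordinates into each option and compare with the original:
(A) x  ->  (x) = x   [equals x: invariant]
(B) y  ->  (-2x + y) = -2x + y   [differs from y: not invariant]
(C) xy  ->  (x)(-2x + y) = -2x^2 + xy   [differs from xy: not invariant]
(D) x + y  ->  (x) + (-2x + y) = -x + y   [differs from x + y: not invariant]

Only option (A), x, is unchanged by the transformation.
A vertical shear moves points parallel to the y-axis, so the x-coordinate (and any function of x alone) is unchanged.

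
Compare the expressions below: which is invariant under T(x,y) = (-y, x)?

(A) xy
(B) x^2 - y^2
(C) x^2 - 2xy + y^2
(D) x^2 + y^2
D

An expression E(x,y) is invariant under T if E(T(x,y)) = E(x,y). Here T(x,y) = (-y, x).
Substitute the transformed coordinates into each option and compare with the original:
(A) xy  ->  (-y)(x) = -xy   [differs from xy: not invariant]
(B) x^2 - y^2  ->  (-y)^2 - (x)^2 = -x^2 + y^2   [differs from x^2 - y^2: not invariant]
(C) x^2 - 2xy + y^2  ->  (-y)^2 - 2(-y)(x) + (x)^2 = x^2 + 2xy + y^2   [differs from x^2 - 2xy + y^2: not invariant]
(D) x^2 + y^2  ->  (-y)^2 + (x)^2 = x^2 + y^2   [equals x^2 + y^2: invariant]

Only option (D), x^2 + y^2, is unchanged by the transformation.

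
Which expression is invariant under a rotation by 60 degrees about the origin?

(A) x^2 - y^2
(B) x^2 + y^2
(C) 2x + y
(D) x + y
B

A rotation by 60 degrees sends (x, y) to (x/2 - sqrt(3)y/2, sqrt(3)x/2 + y/2).
Substitute the transformed coordinates into each option and compare with the original:
(A) x^2 - y^2  ->  (x/2 - sqrt(3)y/2)^2 - (sqrt(3)x/2 + y/2)^2 = -x^2/2 - sqrt(3)xy + y^2/2   [differs from x^2 - y^2: not invariant]
(B) x^2 + y^2  ->  (x/2 - sqrt(3)y/2)^2 + (sqrt(3)x/2 + y/2)^2 = x^2 + y^2   [equals x^2 + y^2: invariant]
(C) 2x + y  ->  2(x/2 - sqrt(3)y/2) + (sqrt(3)x/2 + y/2) = sqrt(3)x/2 + x - sqrt(3)y + y/2   [differs from 2x + y: not invariant]
(D) x + y  ->  (x/2 - sqrt(3)y/2) + (sqrt(3)x/2 + y/2) = x/2 + sqrt(3)x/2 - sqrt(3)y/2 + y/2   [differs from x + y: not invariant]

Only option (B), x^2 + y^2, is unchanged by the transformation.
Geometrically, x^2 + y^2 is the squared distance from the origin, which every rotation about the origin preserves.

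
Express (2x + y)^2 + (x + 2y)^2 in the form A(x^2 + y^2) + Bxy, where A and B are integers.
5(x^2 + y^2) + 8xy

Expanding: (2x + y)^2 = 4x^2 + 4xy + y^2
(x + 2y)^2 = x^2 + 4xy + 4y^2
Sum = (4+1)(x^2+y^2) + 8xy = 5(x^2 + y^2) + 8xy
This is symmetric in x and y.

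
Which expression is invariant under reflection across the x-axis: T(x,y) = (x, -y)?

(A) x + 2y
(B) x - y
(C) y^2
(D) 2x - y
C

The map is reflection across the x-axis: T(x,y) = (x, -y).
Substitute the transformed coordinates into each option and compare with the original:
(A) x + 2y  ->  (x) + 2(-y) = x - 2y   [differs from x + 2y: not invariant]
(B) x - y  ->  (x) - (-y) = x + y   [differs from x - y: not invariant]
(C) y^2  ->  (-y)^2 = y^2   [equals y^2: invariant]
(D) 2x - y  ->  2(x) - (-y) = 2x + y   [differs from 2x - y: not invariant]

Only option (C), y^2, is unchanged by the transformation.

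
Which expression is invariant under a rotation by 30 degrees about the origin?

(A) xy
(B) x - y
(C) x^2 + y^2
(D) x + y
C

A rotation by 30 degrees sends (x, y) to (sqrt(3)x/2 - y/2, x/2 + sqrt(3)y/2).
Substitute the transformed coordinates into each option and compare with the original:
(A) xy  ->  (sqrt(3)x/2 - y/2)(x/2 + sqrt(3)y/2) = sqrt(3)x^2/4 + xy/2 - sqrt(3)y^2/4   [differs from xy: not invariant]
(B) x - y  ->  (sqrt(3)x/2 - y/2) - (x/2 + sqrt(3)y/2) = -x/2 + sqrt(3)x/2 - sqrt(3)y/2 - y/2   [differs from x - y: not invariant]
(C) x^2 + y^2  ->  (sqrt(3)x/2 - y/2)^2 + (x/2 + sqrt(3)y/2)^2 = x^2 + y^2   [equals x^2 + y^2: invariant]
(D) x + y  ->  (sqrt(3)x/2 - y/2) + (x/2 + sqrt(3)y/2) = x/2 + sqrt(3)x/2 - y/2 + sqrt(3)y/2   [differs from x + y: not invariant]

Only option (C), x^2 + y^2, is unchanged by the transformation.
Geometrically, x^2 + y^2 is the squared distance from the origin, which every rotation about the origin preserves.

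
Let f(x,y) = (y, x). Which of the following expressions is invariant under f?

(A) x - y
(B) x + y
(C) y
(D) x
B

For f(x,y) = (y, x):
After applying f: x' = y, y' = x. So x' + y' = y + x = x + y.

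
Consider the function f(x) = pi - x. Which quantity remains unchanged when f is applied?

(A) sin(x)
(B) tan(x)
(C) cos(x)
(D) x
A

For f(x) = pi - x:
sin(pi - x) = sin(x), so sine is invariant under this transformation.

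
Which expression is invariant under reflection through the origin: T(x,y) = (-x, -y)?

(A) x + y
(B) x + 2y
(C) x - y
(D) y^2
D

The map is reflection through the origin: T(x,y) = (-x, -y).
Substitute the transformed coordinates into each option and compare with the original:
(A) x + y  ->  (-x) + (-y) = -x - y   [differs from x + y: not invariant]
(B) x + 2y  ->  (-x) + 2(-y) = -x - 2y   [differs from x + 2y: not invariant]
(C) x - y  ->  (-x) - (-y) = -x + y   [differs from x - y: not invariant]
(D) y^2  ->  (-y)^2 = y^2   [equals y^2: invariant]

Only option (D), y^2, is unchanged by the transformation.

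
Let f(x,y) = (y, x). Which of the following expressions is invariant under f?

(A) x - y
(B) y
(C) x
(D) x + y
D

For f(x,y) = (y, x):
After applying f: x' = y, y' = x. So x' + y' = y + x = x + y.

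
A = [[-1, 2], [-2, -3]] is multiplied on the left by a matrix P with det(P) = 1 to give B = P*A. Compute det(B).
7

By the multiplicative property of determinants, det(B) = det(P*A) = det(P) * det(A) = det(A),
so the determinant is invariant under multiplication by any determinant-1 matrix; we just need det(A).

det(A) = (-1)(-3) - (2)(-2) = 3 - (-4) = 7

Therefore det(B) = 1 * 7 = 7.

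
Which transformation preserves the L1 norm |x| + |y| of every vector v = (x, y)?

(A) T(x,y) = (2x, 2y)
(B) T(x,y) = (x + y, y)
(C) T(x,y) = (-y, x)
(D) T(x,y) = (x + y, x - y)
C

A transformation preserves a norm if ||T(v)|| = ||v|| for every v; a single vector where the norm changes rules an option out.

(A) T(x,y) = (2x, 2y): v = (1, 0) has norm |1| + |0| = 1, but T(v) = (2, 0) has norm 2 -- not preserved.
(B) T(x,y) = (x + y, y): v = (0, 1) has norm |0| + |1| = 1, but T(v) = (1, 1) has norm 2 -- not preserved.
(C) T(x,y) = (-y, x): preserves the norm -- it only permutes the coordinates and/or flips signs, which leaves |x| + |y| unchanged.
(D) T(x,y) = (x + y, x - y): v = (1, 0) has norm |1| + |0| = 1, but T(v) = (1, 1) has norm 2 -- not preserved.

Therefore the answer is (C).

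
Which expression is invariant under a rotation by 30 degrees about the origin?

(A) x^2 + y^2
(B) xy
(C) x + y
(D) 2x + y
A

A rotation by 30 degrees sends (x, y) to (sqrt(3)x/2 - y/2, x/2 + sqrt(3)y/2).
Substitute the transformed coordinates into each option and compare with the original:
(A) x^2 + y^2  ->  (sqrt(3)x/2 - y/2)^2 + (x/2 + sqrt(3)y/2)^2 = x^2 + y^2   [equals x^2 + y^2: invariant]
(B) xy  ->  (sqrt(3)x/2 - y/2)(x/2 + sqrt(3)y/2) = sqrt(3)x^2/4 + xy/2 - sqrt(3)y^2/4   [differs from xy: not invariant]
(C) x + y  ->  (sqrt(3)x/2 - y/2) + (x/2 + sqrt(3)y/2) = x/2 + sqrt(3)x/2 - y/2 + sqrt(3)y/2   [differs from x + y: not invariant]
(D) 2x + y  ->  2(sqrt(3)x/2 - y/2) + (x/2 + sqrt(3)y/2) = x/2 + sqrt(3)x - y + sqrt(3)y/2   [differs from 2x + y: not invariant]

Only option (A), x^2 + y^2, is unchanged by the transformation.
Geometrically, x^2 + y^2 is the squared distance from the origin, which every rotation about the origin preserves.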